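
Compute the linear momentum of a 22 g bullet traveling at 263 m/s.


p = m*v = 0.022*263 = 5.786 kg·m/s

5.786 kg·m/s


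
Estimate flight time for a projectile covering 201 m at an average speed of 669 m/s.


t = d/v = 201/669 = 0.3004 s

0.3004 s


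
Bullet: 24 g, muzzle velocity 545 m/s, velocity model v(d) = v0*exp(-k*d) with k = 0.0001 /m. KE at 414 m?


v = v0*exp(-k*d) = 545*exp(-0.0001*414) = 522.898 m/s
E = 0.5*m*v^2 = 0.5*0.024*522.898^2 = 3281 J

3281 J


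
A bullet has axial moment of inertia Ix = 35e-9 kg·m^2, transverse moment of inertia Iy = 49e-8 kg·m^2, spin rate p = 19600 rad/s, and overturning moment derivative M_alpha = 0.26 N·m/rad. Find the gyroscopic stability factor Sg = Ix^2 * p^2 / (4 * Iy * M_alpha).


Sg = Ix^2 * p^2 / (4 * Iy * M_alpha) = (35e-9)^2 * 19600^2 / (4 * 49e-8 * 0.26) = 0.9235

0.9235


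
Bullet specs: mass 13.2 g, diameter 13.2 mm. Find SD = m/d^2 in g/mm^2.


SD = m/d^2 = 13.2/13.2^2 = 0.07576 g/mm^2

0.07576 g/mm^2


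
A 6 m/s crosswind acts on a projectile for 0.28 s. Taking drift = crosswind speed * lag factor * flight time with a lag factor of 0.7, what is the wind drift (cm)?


drift = v_wind * lag * t = 6 * 0.7 * 0.28 = 1.176 m ≈ 117.6 cm

117.6 cm


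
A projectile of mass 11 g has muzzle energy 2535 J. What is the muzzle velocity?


v = sqrt(2*E/m) = sqrt(2*2535/0.011) = 678.9 m/s

678.9 m/s


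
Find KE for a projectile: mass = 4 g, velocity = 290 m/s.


E = 0.5*m*v^2 = 0.5*0.004*290^2 = 168.2 J

168.2 J


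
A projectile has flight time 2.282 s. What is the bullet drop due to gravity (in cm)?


drop = 0.5*g*t^2 = 0.5*9.81*2.282^2 = 25.5429 m ≈ 2554 cm

2554 cm


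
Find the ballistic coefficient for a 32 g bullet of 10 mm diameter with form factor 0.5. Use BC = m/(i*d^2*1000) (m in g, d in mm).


BC = m/(i*d^2*1000) = 32/(0.5 * 10^2 * 1000) = 0.00064

0.00064


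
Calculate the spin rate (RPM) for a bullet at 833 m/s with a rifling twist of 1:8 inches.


twist_m = 8*0.0254 = 0.2032 m
spin = v/twist = 833/0.2032 = 4099.409 rev/s
RPM = spin*60 = 4099.409*60 ≈ 245965 RPM

245965 RPM


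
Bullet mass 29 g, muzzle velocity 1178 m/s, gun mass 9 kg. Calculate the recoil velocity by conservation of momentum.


v_recoil = m_p * v_p / m_gun = 0.029 * 1178 / 9 = 3.796 m/s

3.796 m/s


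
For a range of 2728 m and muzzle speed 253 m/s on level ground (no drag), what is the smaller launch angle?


sin(2*theta) = R*g/v0^2 = 2728*9.81/253^2 = 0.418092, theta = arcsin(0.418092)/2 = 12.36°

12.36 degrees


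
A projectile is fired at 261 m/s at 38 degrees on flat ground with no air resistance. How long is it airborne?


T = 2*v0*sin(theta)/g = 2*261*sin(38°)/9.81 = 32.76 s

32.76 s


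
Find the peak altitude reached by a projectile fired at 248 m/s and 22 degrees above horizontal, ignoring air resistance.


H = (v0*sin(theta))^2 / (2g) = (248*sin(22°))^2 / (2*9.81) = 439.9 m

439.9 m


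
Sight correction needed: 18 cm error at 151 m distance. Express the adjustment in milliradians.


1 mrad subtends 1 cm per 10 m of range, so adj = error_cm / (dist_m / 10) = 18 / (151/10) = 1.192 mrad

1.192 mrad


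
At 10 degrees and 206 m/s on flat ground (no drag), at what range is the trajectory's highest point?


R = v0^2*sin(2*theta)/g = 206^2*sin(2*10°)/9.81 = 1479.51 m
apex_dist = R/2 = 1479.51/2 = 739.8 m

739.8 m


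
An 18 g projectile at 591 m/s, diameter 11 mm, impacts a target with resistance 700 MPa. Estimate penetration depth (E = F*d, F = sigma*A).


A = pi*(d/2)^2 = pi*(11/2)^2 = 95.0332 mm^2
E = 0.5*m*v^2 = 0.5*0.018*591^2 = 3143.53 J
depth = E/(sigma*A) = 3143.53 J / (700 MPa * 95.0332 mm^2) = 3143.53/(700 * 95.0332) m = 0.0472546 m ≈ 47.25 mm

47.25 mm


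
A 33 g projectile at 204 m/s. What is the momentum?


p = m*v = 0.033*204 = 6.732 kg·m/s

6.732 kg·m/s


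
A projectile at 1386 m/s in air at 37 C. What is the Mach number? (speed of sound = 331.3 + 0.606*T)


a = 331.3 + 0.606*(37) = 353.722 m/s
M = v/a = 1386/353.722 = 3.918

3.918


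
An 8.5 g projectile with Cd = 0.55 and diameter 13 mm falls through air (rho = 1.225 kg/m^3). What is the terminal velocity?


A = pi*(d/2)^2 = pi*(13/2000)^2 = 1.32732e-04 m^2
vt = sqrt(2mg/(Cd*rho*A)) = sqrt(2*0.0085*9.81/(0.55 * 1.225 * 1.32732e-04)) = 43.18 m/s

43.18 m/s


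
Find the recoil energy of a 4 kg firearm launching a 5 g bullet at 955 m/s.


v_r = m_p*v_p/m_gun = 0.005*955/4 = 1.19375 m/s, E_r = 0.5*m_gun*v_r^2 = 0.5*4*1.19375^2 = 2.85 J

2.85 J


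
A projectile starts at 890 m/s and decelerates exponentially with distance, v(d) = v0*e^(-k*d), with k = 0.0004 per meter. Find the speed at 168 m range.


v = v0*exp(-k*d) = 890*exp(-0.0004*168) = 832.2 m/s

832.2 m/s


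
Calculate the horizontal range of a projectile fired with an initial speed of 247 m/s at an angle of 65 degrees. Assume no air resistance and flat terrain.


R = v0^2 * sin(2*theta) / g = 247^2 * sin(2*65°) / 9.81 = 4764 m

4764 m


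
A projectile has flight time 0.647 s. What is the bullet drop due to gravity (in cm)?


drop = 0.5*g*t^2 = 0.5*9.81*0.647^2 = 2.05328 m ≈ 205.3 cm

205.3 cm


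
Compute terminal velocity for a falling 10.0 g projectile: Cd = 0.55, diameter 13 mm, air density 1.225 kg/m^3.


A = pi*(d/2)^2 = pi*(13/2000)^2 = 1.32732e-04 m^2
vt = sqrt(2mg/(Cd*rho*A)) = sqrt(2*0.01*9.81/(0.55 * 1.225 * 1.32732e-04)) = 46.84 m/s

46.84 m/s


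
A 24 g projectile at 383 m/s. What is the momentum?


p = m*v = 0.024*383 = 9.192 kg·m/s

9.192 kg·m/s


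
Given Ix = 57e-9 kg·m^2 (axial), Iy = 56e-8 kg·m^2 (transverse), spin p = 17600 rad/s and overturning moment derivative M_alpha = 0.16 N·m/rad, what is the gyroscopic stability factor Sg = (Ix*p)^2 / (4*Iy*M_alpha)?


Sg = Ix^2 * p^2 / (4 * Iy * M_alpha) = (57e-9)^2 * 17600^2 / (4 * 56e-8 * 0.16) = 2.808

2.808


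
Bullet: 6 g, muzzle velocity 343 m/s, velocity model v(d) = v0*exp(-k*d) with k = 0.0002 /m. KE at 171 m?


v = v0*exp(-k*d) = 343*exp(-0.0002*171) = 331.468 m/s
E = 0.5*m*v^2 = 0.5*0.006*331.468^2 = 329.6 J

329.6 J


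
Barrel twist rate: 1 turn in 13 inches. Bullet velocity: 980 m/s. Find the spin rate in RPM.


twist_m = 13*0.0254 = 0.3302 m
spin = v/twist = 980/0.3302 = 2967.898 rev/s
RPM = spin*60 = 2967.898*60 ≈ 178074 RPM

178074 RPM


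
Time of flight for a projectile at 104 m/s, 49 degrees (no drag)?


T = 2*v0*sin(theta)/g = 2*104*sin(49°)/9.81 = 16 s

16 s


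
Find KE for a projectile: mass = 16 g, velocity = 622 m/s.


E = 0.5*m*v^2 = 0.5*0.016*622^2 = 3095 J

3095 J


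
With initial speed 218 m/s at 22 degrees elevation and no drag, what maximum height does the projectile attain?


H = (v0*sin(theta))^2 / (2g) = (218*sin(22°))^2 / (2*9.81) = 339.9 m

339.9 m


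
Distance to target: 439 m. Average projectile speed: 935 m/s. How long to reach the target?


t = d/v = 439/935 = 0.4695 s

0.4695 s


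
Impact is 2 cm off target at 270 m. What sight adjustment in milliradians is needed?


1 mrad subtends 1 cm per 10 m of range, so adj = error_cm / (dist_m / 10) = 2 / (270/10) = 0.07407 mrad

0.07407 mrad


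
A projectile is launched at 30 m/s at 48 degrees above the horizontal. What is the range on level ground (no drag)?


R = v0^2 * sin(2*theta) / g = 30^2 * sin(2*48°) / 9.81 = 91.24 m

91.24 m


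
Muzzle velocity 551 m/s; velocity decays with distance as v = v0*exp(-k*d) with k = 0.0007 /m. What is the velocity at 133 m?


v = v0*exp(-k*d) = 551*exp(-0.0007*133) = 502 m/s

502 m/s


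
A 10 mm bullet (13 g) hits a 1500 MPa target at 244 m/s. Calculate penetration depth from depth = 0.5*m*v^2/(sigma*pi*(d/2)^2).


A = pi*(d/2)^2 = pi*(10/2)^2 = 78.5398 mm^2
E = 0.5*m*v^2 = 0.5*0.013*244^2 = 386.984 J
depth = E/(sigma*A) = 386.984 J / (1500 MPa * 78.5398 mm^2) = 386.984/(1500 * 78.5398) m = 0.00328482 m ≈ 3.285 mm

3.285 mm


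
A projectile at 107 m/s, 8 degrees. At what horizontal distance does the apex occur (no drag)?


R = v0^2*sin(2*theta)/g = 107^2*sin(2*8°)/9.81 = 321.689 m
apex_dist = R/2 = 321.689/2 = 160.8 m

160.8 m


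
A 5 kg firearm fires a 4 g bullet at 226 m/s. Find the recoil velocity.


v_recoil = m_p * v_p / m_gun = 0.004 * 226 / 5 = 0.1808 m/s

0.1808 m/s


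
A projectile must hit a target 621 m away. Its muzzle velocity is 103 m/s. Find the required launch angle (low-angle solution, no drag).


sin(2*theta) = R*g/v0^2 = 621*9.81/103^2 = 0.57423, theta = arcsin(0.57423)/2 = 17.52°

17.52 degrees


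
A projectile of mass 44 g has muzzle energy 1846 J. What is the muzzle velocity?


v = sqrt(2*E/m) = sqrt(2*1846/0.044) = 289.7 m/s

289.7 m/s


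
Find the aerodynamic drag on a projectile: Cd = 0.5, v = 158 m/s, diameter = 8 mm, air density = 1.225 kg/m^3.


A = pi*(d/2)^2 = pi*(8/2000)^2 = 5.02655e-05 m^2
Fd = 0.5*Cd*rho*A*v^2 = 0.5*0.5*1.225*5.02655e-05*158^2 = 0.3843 N

0.3843 N


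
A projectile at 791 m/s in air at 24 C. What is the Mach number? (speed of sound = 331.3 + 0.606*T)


a = 331.3 + 0.606*(24) = 345.844 m/s
M = v/a = 791/345.844 = 2.287

2.287


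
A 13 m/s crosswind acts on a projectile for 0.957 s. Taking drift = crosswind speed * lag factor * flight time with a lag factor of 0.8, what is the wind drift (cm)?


drift = v_wind * lag * t = 13 * 0.8 * 0.957 = 9.9528 m ≈ 995.3 cm

995.3 cm


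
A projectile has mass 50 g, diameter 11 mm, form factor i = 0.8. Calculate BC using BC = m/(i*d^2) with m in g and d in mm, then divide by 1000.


BC = m/(i*d^2*1000) = 50/(0.8 * 11^2 * 1000) = 0.0005165

0.0005165


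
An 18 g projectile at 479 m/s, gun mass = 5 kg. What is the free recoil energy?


v_r = m_p*v_p/m_gun = 0.018*479/5 = 1.7244 m/s, E_r = 0.5*m_gun*v_r^2 = 0.5*5*1.7244^2 = 7.434 J

7.434 J


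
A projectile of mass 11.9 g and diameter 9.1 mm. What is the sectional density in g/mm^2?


SD = m/d^2 = 11.9/9.1^2 = 0.1437 g/mm^2

0.1437 g/mm^2


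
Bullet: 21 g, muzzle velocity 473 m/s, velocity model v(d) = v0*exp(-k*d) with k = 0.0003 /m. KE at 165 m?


v = v0*exp(-k*d) = 473*exp(-0.0003*165) = 450.157 m/s
E = 0.5*m*v^2 = 0.5*0.021*450.157^2 = 2128 J

2128 J


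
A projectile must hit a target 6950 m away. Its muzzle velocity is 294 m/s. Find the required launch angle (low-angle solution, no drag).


sin(2*theta) = R*g/v0^2 = 6950*9.81/294^2 = 0.788786, theta = arcsin(0.788786)/2 = 26.04°

26.04 degrees


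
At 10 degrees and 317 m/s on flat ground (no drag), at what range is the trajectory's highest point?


R = v0^2*sin(2*theta)/g = 317^2*sin(2*10°)/9.81 = 3503.49 m
apex_dist = R/2 = 3503.49/2 = 1752 m

1752 m


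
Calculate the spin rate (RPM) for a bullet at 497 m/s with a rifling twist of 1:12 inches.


twist_m = 12*0.0254 = 0.3048 m
spin = v/twist = 497/0.3048 = 1630.577 rev/s
RPM = spin*60 = 1630.577*60 ≈ 97835 RPM

97835 RPM


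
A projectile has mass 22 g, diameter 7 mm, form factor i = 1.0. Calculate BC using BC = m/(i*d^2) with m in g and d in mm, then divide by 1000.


BC = m/(i*d^2*1000) = 22/(1.0 * 7^2 * 1000) = 0.000449

0.000449


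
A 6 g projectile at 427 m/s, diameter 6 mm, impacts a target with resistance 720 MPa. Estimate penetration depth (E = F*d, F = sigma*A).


A = pi*(d/2)^2 = pi*(6/2)^2 = 28.2743 mm^2
E = 0.5*m*v^2 = 0.5*0.006*427^2 = 546.987 J
depth = E/(sigma*A) = 546.987 J / (720 MPa * 28.2743 mm^2) = 546.987/(720 * 28.2743) m = 0.026869 m ≈ 26.87 mm

26.87 mm


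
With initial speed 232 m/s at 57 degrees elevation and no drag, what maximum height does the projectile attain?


H = (v0*sin(theta))^2 / (2g) = (232*sin(57°))^2 / (2*9.81) = 1930 m

1930 m


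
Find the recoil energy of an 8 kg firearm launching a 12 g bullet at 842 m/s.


v_r = m_p*v_p/m_gun = 0.012*842/8 = 1.263 m/s, E_r = 0.5*m_gun*v_r^2 = 0.5*8*1.263^2 = 6.381 J

6.381 J


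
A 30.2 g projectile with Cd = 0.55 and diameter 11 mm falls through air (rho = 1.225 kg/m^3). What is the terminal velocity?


A = pi*(d/2)^2 = pi*(11/2000)^2 = 9.50332e-05 m^2
vt = sqrt(2mg/(Cd*rho*A)) = sqrt(2*0.0302*9.81/(0.55 * 1.225 * 9.50332e-05)) = 96.2 m/s

96.2 m/s


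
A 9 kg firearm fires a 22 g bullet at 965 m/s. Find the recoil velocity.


v_recoil = m_p * v_p / m_gun = 0.022 * 965 / 9 = 2.359 m/s

2.359 m/s


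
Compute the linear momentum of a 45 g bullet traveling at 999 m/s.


p = m*v = 0.045*999 = 44.95 kg·m/s

44.95 kg·m/s


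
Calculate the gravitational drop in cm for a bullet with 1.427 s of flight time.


drop = 0.5*g*t^2 = 0.5*9.81*1.427^2 = 9.98819 m ≈ 998.8 cm

998.8 cm


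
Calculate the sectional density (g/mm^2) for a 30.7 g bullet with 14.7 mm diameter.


SD = m/d^2 = 30.7/14.7^2 = 0.1421 g/mm^2

0.1421 g/mm^2


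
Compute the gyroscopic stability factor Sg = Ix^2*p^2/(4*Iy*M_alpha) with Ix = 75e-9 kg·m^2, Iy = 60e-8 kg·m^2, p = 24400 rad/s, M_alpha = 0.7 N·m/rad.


Sg = Ix^2 * p^2 / (4 * Iy * M_alpha) = (75e-9)^2 * 24400^2 / (4 * 60e-8 * 0.7) = 1.993

1.993


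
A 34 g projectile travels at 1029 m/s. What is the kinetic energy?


E = 0.5*m*v^2 = 0.5*0.034*1029^2 = 18000 J

18000 J


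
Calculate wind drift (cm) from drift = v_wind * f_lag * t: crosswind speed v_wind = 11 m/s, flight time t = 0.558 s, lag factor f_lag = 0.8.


drift = v_wind * lag * t = 11 * 0.8 * 0.558 = 4.9104 m ≈ 491 cm

491 cm


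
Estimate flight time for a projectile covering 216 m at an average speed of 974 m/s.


t = d/v = 216/974 = 0.2218 s

0.2218 s


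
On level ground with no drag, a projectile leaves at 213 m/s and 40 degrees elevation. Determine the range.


R = v0^2 * sin(2*theta) / g = 213^2 * sin(2*40°) / 9.81 = 4555 m

4555 m


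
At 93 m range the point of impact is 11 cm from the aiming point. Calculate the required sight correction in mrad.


1 mrad subtends 1 cm per 10 m of range, so adj = error_cm / (dist_m / 10) = 11 / (93/10) = 1.183 mrad

1.183 mrad


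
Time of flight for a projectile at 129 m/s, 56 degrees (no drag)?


T = 2*v0*sin(theta)/g = 2*129*sin(56°)/9.81 = 21.8 s

21.8 s


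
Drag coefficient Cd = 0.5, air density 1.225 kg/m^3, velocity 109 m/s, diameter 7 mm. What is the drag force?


A = pi*(d/2)^2 = pi*(7/2000)^2 = 3.84845e-05 m^2
Fd = 0.5*Cd*rho*A*v^2 = 0.5*0.5*1.225*3.84845e-05*109^2 = 0.14 N

0.14 N


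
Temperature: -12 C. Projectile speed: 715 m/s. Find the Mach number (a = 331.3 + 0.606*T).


a = 331.3 + 0.606*(-12) = 324.028 m/s
M = v/a = 715/324.028 = 2.207

2.207


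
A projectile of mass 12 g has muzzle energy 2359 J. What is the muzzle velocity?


v = sqrt(2*E/m) = sqrt(2*2359/0.012) = 627 m/s

627 m/s


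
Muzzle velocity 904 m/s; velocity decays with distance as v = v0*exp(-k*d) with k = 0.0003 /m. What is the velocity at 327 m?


v = v0*exp(-k*d) = 904*exp(-0.0003*327) = 819.5 m/s

819.5 m/s


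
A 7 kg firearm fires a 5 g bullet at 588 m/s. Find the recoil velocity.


v_recoil = m_p * v_p / m_gun = 0.005 * 588 / 7 = 0.42 m/s

0.42 m/s


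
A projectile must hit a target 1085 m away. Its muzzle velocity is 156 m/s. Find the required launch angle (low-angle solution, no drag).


sin(2*theta) = R*g/v0^2 = 1085*9.81/156^2 = 0.437371, theta = arcsin(0.437371)/2 = 12.97°

12.97 degrees


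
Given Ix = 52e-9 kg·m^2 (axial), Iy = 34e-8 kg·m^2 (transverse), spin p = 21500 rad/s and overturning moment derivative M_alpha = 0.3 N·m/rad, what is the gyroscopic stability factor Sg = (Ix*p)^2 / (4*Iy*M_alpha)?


Sg = Ix^2 * p^2 / (4 * Iy * M_alpha) = (52e-9)^2 * 21500^2 / (4 * 34e-8 * 0.3) = 3.064

3.064


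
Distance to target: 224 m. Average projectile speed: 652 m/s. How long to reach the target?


t = d/v = 224/652 = 0.3436 s

0.3436 s


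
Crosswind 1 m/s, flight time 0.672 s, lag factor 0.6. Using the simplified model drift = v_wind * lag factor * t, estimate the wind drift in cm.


drift = v_wind * lag * t = 1 * 0.6 * 0.672 = 0.4032 m ≈ 40.32 cm

40.32 cm


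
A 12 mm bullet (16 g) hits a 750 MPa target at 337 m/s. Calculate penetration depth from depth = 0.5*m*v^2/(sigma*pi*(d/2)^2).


A = pi*(d/2)^2 = pi*(12/2)^2 = 113.097 mm^2
E = 0.5*m*v^2 = 0.5*0.016*337^2 = 908.552 J
depth = E/(sigma*A) = 908.552 J / (750 MPa * 113.097 mm^2) = 908.552/(750 * 113.097) m = 0.0107112 m ≈ 10.71 mm

10.71 mm


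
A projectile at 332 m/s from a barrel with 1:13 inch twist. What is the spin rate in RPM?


twist_m = 13*0.0254 = 0.3302 m
spin = v/twist = 332/0.3302 = 1005.451 rev/s
RPM = spin*60 = 1005.451*60 ≈ 60327 RPM

60327 RPM


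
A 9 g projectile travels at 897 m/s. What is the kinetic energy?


E = 0.5*m*v^2 = 0.5*0.009*897^2 = 3621 J

3621 J


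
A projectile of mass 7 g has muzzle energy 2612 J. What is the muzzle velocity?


v = sqrt(2*E/m) = sqrt(2*2612/0.007) = 863.9 m/s

863.9 m/s


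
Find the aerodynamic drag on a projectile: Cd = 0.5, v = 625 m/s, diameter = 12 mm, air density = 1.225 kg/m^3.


A = pi*(d/2)^2 = pi*(12/2000)^2 = 1.13097e-04 m^2
Fd = 0.5*Cd*rho*A*v^2 = 0.5*0.5*1.225*1.13097e-04*625^2 = 13.53 N

13.53 N


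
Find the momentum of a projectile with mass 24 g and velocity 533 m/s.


p = m*v = 0.024*533 = 12.79 kg·m/s

12.79 kg·m/s


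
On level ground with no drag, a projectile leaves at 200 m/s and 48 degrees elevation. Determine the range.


R = v0^2 * sin(2*theta) / g = 200^2 * sin(2*48°) / 9.81 = 4055 m

4055 m


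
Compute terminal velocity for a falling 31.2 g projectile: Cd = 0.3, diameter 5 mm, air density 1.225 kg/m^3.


A = pi*(d/2)^2 = pi*(5/2000)^2 = 1.96350e-05 m^2
vt = sqrt(2mg/(Cd*rho*A)) = sqrt(2*0.0312*9.81/(0.3 * 1.225 * 1.96350e-05)) = 291.3 m/s

291.3 m/s


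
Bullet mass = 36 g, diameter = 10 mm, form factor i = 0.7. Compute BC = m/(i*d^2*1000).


BC = m/(i*d^2*1000) = 36/(0.7 * 10^2 * 1000) = 0.0005143

0.0005143


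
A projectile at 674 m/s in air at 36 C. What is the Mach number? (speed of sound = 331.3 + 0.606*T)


a = 331.3 + 0.606*(36) = 353.116 m/s
M = v/a = 674/353.116 = 1.909

1.909


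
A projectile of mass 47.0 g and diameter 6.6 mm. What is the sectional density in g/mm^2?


SD = m/d^2 = 47.0/6.6^2 = 1.079 g/mm^2

1.079 g/mm^2


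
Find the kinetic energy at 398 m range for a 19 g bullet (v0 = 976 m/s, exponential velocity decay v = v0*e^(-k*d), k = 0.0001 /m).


v = v0*exp(-k*d) = 976*exp(-0.0001*398) = 937.918 m/s
E = 0.5*m*v^2 = 0.5*0.019*937.918^2 = 8357 J

8357 J


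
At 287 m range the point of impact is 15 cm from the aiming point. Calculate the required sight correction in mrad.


1 mrad subtends 1 cm per 10 m of range, so adj = error_cm / (dist_m / 10) = 15 / (287/10) = 0.5226 mrad

0.5226 mrad


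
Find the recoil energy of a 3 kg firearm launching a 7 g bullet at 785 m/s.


v_r = m_p*v_p/m_gun = 0.007*785/3 = 1.83167 m/s, E_r = 0.5*m_gun*v_r^2 = 0.5*3*1.83167^2 = 5.033 J

5.033 J


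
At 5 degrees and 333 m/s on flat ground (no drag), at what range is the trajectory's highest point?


R = v0^2*sin(2*theta)/g = 333^2*sin(2*5°)/9.81 = 1962.86 m
apex_dist = R/2 = 1962.86/2 = 981.4 m

981.4 m


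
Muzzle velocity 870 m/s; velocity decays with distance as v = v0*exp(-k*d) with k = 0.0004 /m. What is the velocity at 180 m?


v = v0*exp(-k*d) = 870*exp(-0.0004*180) = 809.6 m/s

809.6 m/s


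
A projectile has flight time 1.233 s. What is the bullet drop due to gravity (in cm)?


drop = 0.5*g*t^2 = 0.5*9.81*1.233^2 = 7.45702 m ≈ 745.7 cm

745.7 cm


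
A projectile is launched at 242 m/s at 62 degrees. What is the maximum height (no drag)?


H = (v0*sin(theta))^2 / (2g) = (242*sin(62°))^2 / (2*9.81) = 2327 m

2327 m


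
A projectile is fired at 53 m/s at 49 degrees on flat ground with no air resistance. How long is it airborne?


T = 2*v0*sin(theta)/g = 2*53*sin(49°)/9.81 = 8.155 s

8.155 s


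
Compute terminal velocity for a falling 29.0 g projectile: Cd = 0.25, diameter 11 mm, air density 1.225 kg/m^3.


A = pi*(d/2)^2 = pi*(11/2000)^2 = 9.50332e-05 m^2
vt = sqrt(2mg/(Cd*rho*A)) = sqrt(2*0.029*9.81/(0.25 * 1.225 * 9.50332e-05)) = 139.8 m/s

139.8 m/s


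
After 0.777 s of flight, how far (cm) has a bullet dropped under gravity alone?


drop = 0.5*g*t^2 = 0.5*9.81*0.777^2 = 2.96129 m ≈ 296.1 cm

296.1 cm


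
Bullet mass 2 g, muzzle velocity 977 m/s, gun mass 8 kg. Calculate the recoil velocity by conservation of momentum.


v_recoil = m_p * v_p / m_gun = 0.002 * 977 / 8 = 0.2442 m/s

0.2442 m/s


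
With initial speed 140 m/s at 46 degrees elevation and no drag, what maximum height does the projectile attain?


H = (v0*sin(theta))^2 / (2g) = (140*sin(46°))^2 / (2*9.81) = 516.9 m

516.9 m


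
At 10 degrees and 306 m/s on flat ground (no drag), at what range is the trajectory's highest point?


R = v0^2*sin(2*theta)/g = 306^2*sin(2*10°)/9.81 = 3264.57 m
apex_dist = R/2 = 3264.57/2 = 1632 m

1632 m


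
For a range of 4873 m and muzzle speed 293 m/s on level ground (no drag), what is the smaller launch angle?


sin(2*theta) = R*g/v0^2 = 4873*9.81/293^2 = 0.55684, theta = arcsin(0.55684)/2 = 16.92°

16.92 degrees


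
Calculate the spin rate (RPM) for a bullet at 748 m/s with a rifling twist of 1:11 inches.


twist_m = 11*0.0254 = 0.2794 m
spin = v/twist = 748/0.2794 = 2677.165 rev/s
RPM = spin*60 = 2677.165*60 ≈ 160630 RPM

160630 RPM


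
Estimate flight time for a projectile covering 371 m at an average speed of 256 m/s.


t = d/v = 371/256 = 1.449 s

1.449 s


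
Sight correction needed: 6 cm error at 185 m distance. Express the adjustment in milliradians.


1 mrad subtends 1 cm per 10 m of range, so adj = error_cm / (dist_m / 10) = 6 / (185/10) = 0.3243 mrad

0.3243 mrad


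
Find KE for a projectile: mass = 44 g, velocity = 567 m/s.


E = 0.5*m*v^2 = 0.5*0.044*567^2 = 7073 J

7073 J


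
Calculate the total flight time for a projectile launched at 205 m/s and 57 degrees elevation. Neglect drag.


T = 2*v0*sin(theta)/g = 2*205*sin(57°)/9.81 = 35.05 s

35.05 s


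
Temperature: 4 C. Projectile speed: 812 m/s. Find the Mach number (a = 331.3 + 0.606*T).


a = 331.3 + 0.606*(4) = 333.724 m/s
M = v/a = 812/333.724 = 2.433

2.433


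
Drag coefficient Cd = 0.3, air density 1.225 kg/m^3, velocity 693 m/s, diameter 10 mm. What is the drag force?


A = pi*(d/2)^2 = pi*(10/2000)^2 = 7.85398e-05 m^2
Fd = 0.5*Cd*rho*A*v^2 = 0.5*0.3*1.225*7.85398e-05*693^2 = 6.931 N

6.931 N


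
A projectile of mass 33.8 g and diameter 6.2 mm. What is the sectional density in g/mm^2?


SD = m/d^2 = 33.8/6.2^2 = 0.8793 g/mm^2

0.8793 g/mm^2


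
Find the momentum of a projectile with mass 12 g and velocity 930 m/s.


p = m*v = 0.012*930 = 11.16 kg·m/s

11.16 kg·m/s


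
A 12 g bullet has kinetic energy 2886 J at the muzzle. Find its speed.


v = sqrt(2*E/m) = sqrt(2*2886/0.012) = 693.5 m/s

693.5 m/s


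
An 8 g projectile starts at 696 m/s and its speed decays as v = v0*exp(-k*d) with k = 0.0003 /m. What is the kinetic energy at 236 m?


v = v0*exp(-k*d) = 696*exp(-0.0003*236) = 648.427 m/s
E = 0.5*m*v^2 = 0.5*0.008*648.427^2 = 1682 J

1682 J


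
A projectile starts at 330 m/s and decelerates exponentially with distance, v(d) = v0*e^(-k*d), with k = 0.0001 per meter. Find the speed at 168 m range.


v = v0*exp(-k*d) = 330*exp(-0.0001*168) = 324.5 m/s

324.5 m/s


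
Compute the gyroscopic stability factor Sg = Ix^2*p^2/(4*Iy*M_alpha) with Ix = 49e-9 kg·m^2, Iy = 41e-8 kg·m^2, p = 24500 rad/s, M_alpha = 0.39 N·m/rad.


Sg = Ix^2 * p^2 / (4 * Iy * M_alpha) = (49e-9)^2 * 24500^2 / (4 * 41e-8 * 0.39) = 2.253

2.253


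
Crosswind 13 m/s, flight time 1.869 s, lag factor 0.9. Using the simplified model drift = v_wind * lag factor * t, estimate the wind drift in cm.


drift = v_wind * lag * t = 13 * 0.9 * 1.869 = 21.8673 m ≈ 2187 cm

2187 cm


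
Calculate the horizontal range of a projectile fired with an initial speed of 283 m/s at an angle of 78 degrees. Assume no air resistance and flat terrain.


R = v0^2 * sin(2*theta) / g = 283^2 * sin(2*78°) / 9.81 = 3321 m

3321 m


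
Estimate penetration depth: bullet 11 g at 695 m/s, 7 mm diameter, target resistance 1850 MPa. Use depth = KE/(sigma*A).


A = pi*(d/2)^2 = pi*(7/2)^2 = 38.4845 mm^2
E = 0.5*m*v^2 = 0.5*0.011*695^2 = 2656.64 J
depth = E/(sigma*A) = 2656.64 J / (1850 MPa * 38.4845 mm^2) = 2656.64/(1850 * 38.4845) m = 0.0373142 m ≈ 37.31 mm

37.31 mm


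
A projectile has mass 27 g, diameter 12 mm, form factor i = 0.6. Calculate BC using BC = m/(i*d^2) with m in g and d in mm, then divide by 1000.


BC = m/(i*d^2*1000) = 27/(0.6 * 12^2 * 1000) = 0.0003125

0.0003125


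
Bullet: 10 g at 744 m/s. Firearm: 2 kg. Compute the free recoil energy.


v_r = m_p*v_p/m_gun = 0.01*744/2 = 3.72 m/s, E_r = 0.5*m_gun*v_r^2 = 0.5*2*3.72^2 = 13.84 J

13.84 J


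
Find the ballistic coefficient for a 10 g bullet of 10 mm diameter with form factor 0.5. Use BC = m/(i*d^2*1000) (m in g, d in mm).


BC = m/(i*d^2*1000) = 10/(0.5 * 10^2 * 1000) = 0.0002

0.0002


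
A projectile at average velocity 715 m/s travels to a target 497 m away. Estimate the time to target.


t = d/v = 497/715 = 0.6951 s

0.6951 s


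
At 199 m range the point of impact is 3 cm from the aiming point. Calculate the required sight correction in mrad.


1 mrad subtends 1 cm per 10 m of range, so adj = error_cm / (dist_m / 10) = 3 / (199/10) = 0.1508 mrad

0.1508 mrad


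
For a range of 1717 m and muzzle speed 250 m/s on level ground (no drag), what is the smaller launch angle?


sin(2*theta) = R*g/v0^2 = 1717*9.81/250^2 = 0.2695, theta = arcsin(0.2695)/2 = 7.817°

7.817 degrees


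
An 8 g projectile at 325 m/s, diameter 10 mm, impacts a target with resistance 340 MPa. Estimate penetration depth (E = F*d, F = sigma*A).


A = pi*(d/2)^2 = pi*(10/2)^2 = 78.5398 mm^2
E = 0.5*m*v^2 = 0.5*0.008*325^2 = 422.5 J
depth = E/(sigma*A) = 422.5 J / (340 MPa * 78.5398 mm^2) = 422.5/(340 * 78.5398) m = 0.0158219 m ≈ 15.82 mm

15.82 mm


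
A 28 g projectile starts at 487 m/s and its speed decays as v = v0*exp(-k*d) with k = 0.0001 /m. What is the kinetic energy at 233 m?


v = v0*exp(-k*d) = 487*exp(-0.0001*233) = 475.784 m/s
E = 0.5*m*v^2 = 0.5*0.028*475.784^2 = 3169 J

3169 J


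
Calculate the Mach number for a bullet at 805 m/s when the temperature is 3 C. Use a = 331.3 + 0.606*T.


a = 331.3 + 0.606*(3) = 333.118 m/s
M = v/a = 805/333.118 = 2.417

2.417


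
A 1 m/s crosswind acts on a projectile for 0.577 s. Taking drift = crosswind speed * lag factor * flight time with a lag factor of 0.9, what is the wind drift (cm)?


drift = v_wind * lag * t = 1 * 0.9 * 0.577 = 0.5193 m ≈ 51.93 cm

51.93 cm


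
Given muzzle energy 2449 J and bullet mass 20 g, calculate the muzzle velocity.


v = sqrt(2*E/m) = sqrt(2*2449/0.02) = 494.9 m/s

494.9 m/s


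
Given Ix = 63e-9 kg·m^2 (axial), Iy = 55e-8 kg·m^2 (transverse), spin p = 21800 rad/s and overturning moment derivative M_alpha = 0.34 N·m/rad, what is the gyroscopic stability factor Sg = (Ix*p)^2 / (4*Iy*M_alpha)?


Sg = Ix^2 * p^2 / (4 * Iy * M_alpha) = (63e-9)^2 * 21800^2 / (4 * 55e-8 * 0.34) = 2.522

2.522


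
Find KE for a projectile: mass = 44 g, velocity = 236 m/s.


E = 0.5*m*v^2 = 0.5*0.044*236^2 = 1225 J

1225 J


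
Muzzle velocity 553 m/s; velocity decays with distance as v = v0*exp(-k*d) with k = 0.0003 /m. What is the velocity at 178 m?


v = v0*exp(-k*d) = 553*exp(-0.0003*178) = 524.2 m/s

524.2 m/s


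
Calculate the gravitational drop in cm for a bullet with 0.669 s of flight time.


drop = 0.5*g*t^2 = 0.5*9.81*0.669^2 = 2.19529 m ≈ 219.5 cm

219.5 cm


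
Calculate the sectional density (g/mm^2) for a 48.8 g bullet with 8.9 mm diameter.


SD = m/d^2 = 48.8/8.9^2 = 0.6161 g/mm^2

0.6161 g/mm^2


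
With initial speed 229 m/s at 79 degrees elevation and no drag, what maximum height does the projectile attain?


H = (v0*sin(theta))^2 / (2g) = (229*sin(79°))^2 / (2*9.81) = 2576 m

2576 m


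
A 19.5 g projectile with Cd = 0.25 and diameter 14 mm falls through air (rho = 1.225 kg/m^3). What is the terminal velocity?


A = pi*(d/2)^2 = pi*(14/2000)^2 = 1.53938e-04 m^2
vt = sqrt(2mg/(Cd*rho*A)) = sqrt(2*0.0195*9.81/(0.25 * 1.225 * 1.53938e-04)) = 90.09 m/s

90.09 m/s


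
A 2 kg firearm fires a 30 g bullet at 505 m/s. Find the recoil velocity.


v_recoil = m_p * v_p / m_gun = 0.03 * 505 / 2 = 7.575 m/s

7.575 m/s


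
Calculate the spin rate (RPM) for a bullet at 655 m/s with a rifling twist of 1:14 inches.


twist_m = 14*0.0254 = 0.3556 m
spin = v/twist = 655/0.3556 = 1841.957 rev/s
RPM = spin*60 = 1841.957*60 ≈ 110517 RPM

110517 RPM


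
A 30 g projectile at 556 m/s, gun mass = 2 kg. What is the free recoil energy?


v_r = m_p*v_p/m_gun = 0.03*556/2 = 8.34 m/s, E_r = 0.5*m_gun*v_r^2 = 0.5*2*8.34^2 = 69.56 J

69.56 J


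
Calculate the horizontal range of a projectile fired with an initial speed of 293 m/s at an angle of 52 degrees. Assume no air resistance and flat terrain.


R = v0^2 * sin(2*theta) / g = 293^2 * sin(2*52°) / 9.81 = 8491 m

8491 m


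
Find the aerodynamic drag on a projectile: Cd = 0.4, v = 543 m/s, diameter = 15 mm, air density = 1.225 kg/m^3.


A = pi*(d/2)^2 = pi*(15/2000)^2 = 1.76715e-04 m^2
Fd = 0.5*Cd*rho*A*v^2 = 0.5*0.4*1.225*1.76715e-04*543^2 = 12.77 N

12.77 N


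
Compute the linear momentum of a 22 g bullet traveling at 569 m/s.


p = m*v = 0.022*569 = 12.52 kg·m/s

12.52 kg·m/s


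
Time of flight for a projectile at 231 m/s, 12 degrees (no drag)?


T = 2*v0*sin(theta)/g = 2*231*sin(12°)/9.81 = 9.792 s

9.792 s


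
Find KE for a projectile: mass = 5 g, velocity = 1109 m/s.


E = 0.5*m*v^2 = 0.5*0.005*1109^2 = 3075 J

3075 J


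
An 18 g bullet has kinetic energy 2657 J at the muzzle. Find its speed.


v = sqrt(2*E/m) = sqrt(2*2657/0.018) = 543.3 m/s

543.3 m/s


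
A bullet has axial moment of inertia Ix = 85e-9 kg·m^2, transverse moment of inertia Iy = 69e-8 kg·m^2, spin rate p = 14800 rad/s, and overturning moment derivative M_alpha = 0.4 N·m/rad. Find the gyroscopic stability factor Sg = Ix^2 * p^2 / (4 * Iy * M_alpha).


Sg = Ix^2 * p^2 / (4 * Iy * M_alpha) = (85e-9)^2 * 14800^2 / (4 * 69e-8 * 0.4) = 1.433

1.433


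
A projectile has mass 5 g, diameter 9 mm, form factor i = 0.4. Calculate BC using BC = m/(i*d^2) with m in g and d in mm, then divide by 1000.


BC = m/(i*d^2*1000) = 5/(0.4 * 9^2 * 1000) = 0.0001543

0.0001543


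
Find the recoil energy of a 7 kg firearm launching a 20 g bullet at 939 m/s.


v_r = m_p*v_p/m_gun = 0.02*939/7 = 2.68286 m/s, E_r = 0.5*m_gun*v_r^2 = 0.5*7*2.68286^2 = 25.19 J

25.19 J


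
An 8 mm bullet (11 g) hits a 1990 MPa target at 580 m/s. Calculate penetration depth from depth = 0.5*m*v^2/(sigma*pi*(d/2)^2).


A = pi*(d/2)^2 = pi*(8/2)^2 = 50.2655 mm^2
E = 0.5*m*v^2 = 0.5*0.011*580^2 = 1850.2 J
depth = E/(sigma*A) = 1850.2 J / (1990 MPa * 50.2655 mm^2) = 1850.2/(1990 * 50.2655) m = 0.0184968 m ≈ 18.5 mm

18.5 mm


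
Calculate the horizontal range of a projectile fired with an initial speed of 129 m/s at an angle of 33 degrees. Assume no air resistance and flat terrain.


R = v0^2 * sin(2*theta) / g = 129^2 * sin(2*33°) / 9.81 = 1550 m

1550 m


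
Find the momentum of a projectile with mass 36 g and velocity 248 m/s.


p = m*v = 0.036*248 = 8.928 kg·m/s

8.928 kg·m/s


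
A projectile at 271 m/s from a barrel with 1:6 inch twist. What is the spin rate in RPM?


twist_m = 6*0.0254 = 0.1524 m
spin = v/twist = 271/0.1524 = 1778.215 rev/s
RPM = spin*60 = 1778.215*60 ≈ 106693 RPM

106693 RPM


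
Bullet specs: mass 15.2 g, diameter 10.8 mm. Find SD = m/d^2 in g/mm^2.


SD = m/d^2 = 15.2/10.8^2 = 0.1303 g/mm^2

0.1303 g/mm^2


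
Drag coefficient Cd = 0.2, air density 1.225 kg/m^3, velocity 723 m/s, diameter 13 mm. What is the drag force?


A = pi*(d/2)^2 = pi*(13/2000)^2 = 1.32732e-04 m^2
Fd = 0.5*Cd*rho*A*v^2 = 0.5*0.2*1.225*1.32732e-04*723^2 = 8.499 N

8.499 N


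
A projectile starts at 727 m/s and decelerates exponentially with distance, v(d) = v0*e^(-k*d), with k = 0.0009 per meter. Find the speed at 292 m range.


v = v0*exp(-k*d) = 727*exp(-0.0009*292) = 559 m/s

559 m/s


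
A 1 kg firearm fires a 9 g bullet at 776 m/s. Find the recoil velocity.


v_recoil = m_p * v_p / m_gun = 0.009 * 776 / 1 = 6.984 m/s

6.984 m/s


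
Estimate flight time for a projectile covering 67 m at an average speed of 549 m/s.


t = d/v = 67/549 = 0.122 s

0.122 s


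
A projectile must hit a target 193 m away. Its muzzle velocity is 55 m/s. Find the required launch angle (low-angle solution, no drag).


sin(2*theta) = R*g/v0^2 = 193*9.81/55^2 = 0.625894, theta = arcsin(0.625894)/2 = 19.37°

19.37 degrees


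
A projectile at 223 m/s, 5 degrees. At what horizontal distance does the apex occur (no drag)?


R = v0^2*sin(2*theta)/g = 223^2*sin(2*5°)/9.81 = 880.26 m
apex_dist = R/2 = 880.26/2 = 440.1 m

440.1 m


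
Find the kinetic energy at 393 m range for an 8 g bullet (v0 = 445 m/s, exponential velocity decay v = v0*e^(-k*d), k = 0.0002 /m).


v = v0*exp(-k*d) = 445*exp(-0.0002*393) = 411.362 m/s
E = 0.5*m*v^2 = 0.5*0.008*411.362^2 = 676.9 J

676.9 J


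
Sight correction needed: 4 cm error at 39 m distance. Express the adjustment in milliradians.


1 mrad subtends 1 cm per 10 m of range, so adj = error_cm / (dist_m / 10) = 4 / (39/10) = 1.026 mrad

1.026 mrad


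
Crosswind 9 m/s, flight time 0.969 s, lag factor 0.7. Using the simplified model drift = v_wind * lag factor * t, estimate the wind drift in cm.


drift = v_wind * lag * t = 9 * 0.7 * 0.969 = 6.1047 m ≈ 610.5 cm

610.5 cm


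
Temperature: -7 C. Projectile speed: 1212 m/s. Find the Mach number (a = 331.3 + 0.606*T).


a = 331.3 + 0.606*(-7) = 327.058 m/s
M = v/a = 1212/327.058 = 3.706

3.706


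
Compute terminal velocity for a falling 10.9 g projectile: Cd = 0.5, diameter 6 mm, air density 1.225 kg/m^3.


A = pi*(d/2)^2 = pi*(6/2000)^2 = 2.82743e-05 m^2
vt = sqrt(2mg/(Cd*rho*A)) = sqrt(2*0.0109*9.81/(0.5 * 1.225 * 2.82743e-05)) = 111.1 m/s

111.1 m/s


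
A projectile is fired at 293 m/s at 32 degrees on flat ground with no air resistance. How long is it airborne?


T = 2*v0*sin(theta)/g = 2*293*sin(32°)/9.81 = 31.65 s

31.65 s


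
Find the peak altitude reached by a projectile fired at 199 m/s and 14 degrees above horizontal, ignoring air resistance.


H = (v0*sin(theta))^2 / (2g) = (199*sin(14°))^2 / (2*9.81) = 118.1 m

118.1 m


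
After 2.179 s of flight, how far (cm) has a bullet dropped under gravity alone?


drop = 0.5*g*t^2 = 0.5*9.81*2.179^2 = 23.2891 m ≈ 2329 cm

2329 cm


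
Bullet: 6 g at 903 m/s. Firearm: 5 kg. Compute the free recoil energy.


v_r = m_p*v_p/m_gun = 0.006*903/5 = 1.0836 m/s, E_r = 0.5*m_gun*v_r^2 = 0.5*5*1.0836^2 = 2.935 J

2.935 J


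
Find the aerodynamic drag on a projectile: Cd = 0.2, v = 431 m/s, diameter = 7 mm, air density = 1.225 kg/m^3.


A = pi*(d/2)^2 = pi*(7/2000)^2 = 3.84845e-05 m^2
Fd = 0.5*Cd*rho*A*v^2 = 0.5*0.2*1.225*3.84845e-05*431^2 = 0.8757 N

0.8757 N


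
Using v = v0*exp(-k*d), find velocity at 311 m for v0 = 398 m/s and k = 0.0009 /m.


v = v0*exp(-k*d) = 398*exp(-0.0009*311) = 300.8 m/s

300.8 m/s


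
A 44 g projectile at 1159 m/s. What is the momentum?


p = m*v = 0.044*1159 = 51 kg·m/s

51 kg·m/s


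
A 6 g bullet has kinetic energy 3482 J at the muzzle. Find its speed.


v = sqrt(2*E/m) = sqrt(2*3482/0.006) = 1077 m/s

1077 m/s


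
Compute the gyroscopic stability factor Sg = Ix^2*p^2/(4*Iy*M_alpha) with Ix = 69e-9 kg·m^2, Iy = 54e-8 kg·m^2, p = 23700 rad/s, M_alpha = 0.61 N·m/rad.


Sg = Ix^2 * p^2 / (4 * Iy * M_alpha) = (69e-9)^2 * 23700^2 / (4 * 54e-8 * 0.61) = 2.03

2.03


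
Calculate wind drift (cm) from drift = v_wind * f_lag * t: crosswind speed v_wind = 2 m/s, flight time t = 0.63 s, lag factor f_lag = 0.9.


drift = v_wind * lag * t = 2 * 0.9 * 0.63 = 1.134 m ≈ 113.4 cm

113.4 cm


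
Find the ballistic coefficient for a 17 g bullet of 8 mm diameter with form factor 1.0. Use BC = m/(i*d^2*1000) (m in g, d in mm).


BC = m/(i*d^2*1000) = 17/(1.0 * 8^2 * 1000) = 0.0002656

0.0002656


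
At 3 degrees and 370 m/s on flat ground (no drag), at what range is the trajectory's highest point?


R = v0^2*sin(2*theta)/g = 370^2*sin(2*3°)/9.81 = 1458.71 m
apex_dist = R/2 = 1458.71/2 = 729.4 m

729.4 m


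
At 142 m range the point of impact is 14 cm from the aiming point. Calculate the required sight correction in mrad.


1 mrad subtends 1 cm per 10 m of range, so adj = error_cm / (dist_m / 10) = 14 / (142/10) = 0.9859 mrad

0.9859 mrad


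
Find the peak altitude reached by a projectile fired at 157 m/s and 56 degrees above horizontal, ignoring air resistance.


H = (v0*sin(theta))^2 / (2g) = (157*sin(56°))^2 / (2*9.81) = 863.5 m

863.5 m


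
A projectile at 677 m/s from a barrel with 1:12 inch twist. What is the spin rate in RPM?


twist_m = 12*0.0254 = 0.3048 m
spin = v/twist = 677/0.3048 = 2221.129 rev/s
RPM = spin*60 = 2221.129*60 ≈ 133268 RPM

133268 RPM


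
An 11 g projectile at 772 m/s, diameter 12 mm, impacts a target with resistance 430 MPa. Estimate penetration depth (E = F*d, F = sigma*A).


A = pi*(d/2)^2 = pi*(12/2)^2 = 113.097 mm^2
E = 0.5*m*v^2 = 0.5*0.011*772^2 = 3277.91 J
depth = E/(sigma*A) = 3277.91 J / (430 MPa * 113.097 mm^2) = 3277.91/(430 * 113.097) m = 0.0674026 m ≈ 67.4 mm

67.4 mm


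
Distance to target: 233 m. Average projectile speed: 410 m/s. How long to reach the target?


t = d/v = 233/410 = 0.5683 s

0.5683 s


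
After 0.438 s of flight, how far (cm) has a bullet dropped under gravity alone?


drop = 0.5*g*t^2 = 0.5*9.81*0.438^2 = 0.940995 m ≈ 94.1 cm

94.1 cm


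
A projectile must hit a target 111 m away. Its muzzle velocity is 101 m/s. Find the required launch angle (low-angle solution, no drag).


sin(2*theta) = R*g/v0^2 = 111*9.81/101^2 = 0.106745, theta = arcsin(0.106745)/2 = 3.064°

3.064 degrees


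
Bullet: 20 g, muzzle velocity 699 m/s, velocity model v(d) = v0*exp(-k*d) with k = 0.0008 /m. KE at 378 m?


v = v0*exp(-k*d) = 699*exp(-0.0008*378) = 516.591 m/s
E = 0.5*m*v^2 = 0.5*0.02*516.591^2 = 2669 J

2669 J


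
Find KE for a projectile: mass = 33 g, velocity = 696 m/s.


E = 0.5*m*v^2 = 0.5*0.033*696^2 = 7993 J

7993 J


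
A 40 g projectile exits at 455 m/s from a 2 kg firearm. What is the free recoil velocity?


v_recoil = m_p * v_p / m_gun = 0.04 * 455 / 2 = 9.1 m/s

9.1 m/s


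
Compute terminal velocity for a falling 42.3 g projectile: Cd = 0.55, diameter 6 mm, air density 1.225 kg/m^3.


A = pi*(d/2)^2 = pi*(6/2000)^2 = 2.82743e-05 m^2
vt = sqrt(2mg/(Cd*rho*A)) = sqrt(2*0.0423*9.81/(0.55 * 1.225 * 2.82743e-05)) = 208.7 m/s

208.7 m/s


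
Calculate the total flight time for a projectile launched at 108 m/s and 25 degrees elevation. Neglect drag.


T = 2*v0*sin(theta)/g = 2*108*sin(25°)/9.81 = 9.305 s

9.305 s


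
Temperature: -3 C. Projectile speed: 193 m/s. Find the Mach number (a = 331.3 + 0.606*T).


a = 331.3 + 0.606*(-3) = 329.482 m/s
M = v/a = 193/329.482 = 0.5858

0.5858


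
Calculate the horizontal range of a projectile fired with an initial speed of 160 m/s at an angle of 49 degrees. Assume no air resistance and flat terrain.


R = v0^2 * sin(2*theta) / g = 160^2 * sin(2*49°) / 9.81 = 2584 m

2584 m
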